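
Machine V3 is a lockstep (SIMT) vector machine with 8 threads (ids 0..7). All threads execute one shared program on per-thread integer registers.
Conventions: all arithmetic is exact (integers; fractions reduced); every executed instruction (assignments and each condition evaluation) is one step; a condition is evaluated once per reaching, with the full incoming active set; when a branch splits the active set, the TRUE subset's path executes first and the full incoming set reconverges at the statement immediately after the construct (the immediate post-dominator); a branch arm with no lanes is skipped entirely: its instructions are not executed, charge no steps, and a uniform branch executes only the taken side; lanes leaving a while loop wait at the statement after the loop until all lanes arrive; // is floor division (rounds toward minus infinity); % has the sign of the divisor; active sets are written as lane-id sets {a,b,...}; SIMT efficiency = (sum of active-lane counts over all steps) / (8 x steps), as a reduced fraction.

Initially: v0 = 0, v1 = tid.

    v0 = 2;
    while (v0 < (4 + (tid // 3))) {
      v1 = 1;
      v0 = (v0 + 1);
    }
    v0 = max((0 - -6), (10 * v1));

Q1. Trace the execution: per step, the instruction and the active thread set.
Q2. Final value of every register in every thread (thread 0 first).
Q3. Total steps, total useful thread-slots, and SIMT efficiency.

step 0: v0 <- 2                      {0,1,2,3,4,5,6,7}
step 1: eval (v0 < (4 + (tid // 3))) {0,1,2,3,4,5,6,7}
step 2: v1 <- 1                      {0,1,2,3,4,5,6,7}
step 3: v0 <- (v0 + 1)               {0,1,2,3,4,5,6,7}
step 4: eval (v0 < (4 + (tid // 3))) {0,1,2,3,4,5,6,7}
step 5: v1 <- 1                      {0,1,2,3,4,5,6,7}
step 6: v0 <- (v0 + 1)               {0,1,2,3,4,5,6,7}
step 7: eval (v0 < (4 + (tid // 3))) {0,1,2,3,4,5,6,7}
step 8: v1 <- 1                      {3,4,5,6,7}
step 9: v0 <- (v0 + 1)               {3,4,5,6,7}
step 10: eval (v0 < (4 + (tid // 3))) {3,4,5,6,7}
step 11: v1 <- 1                      {6,7}
step 12: v0 <- (v0 + 1)               {6,7}
step 13: eval (v0 < (4 + (tid // 3))) {6,7}
step 14: v0 <- max((0 - -6), (10 * v1)) {0,1,2,3,4,5,6,7}

Answer: 15 steps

v0: 10,10,10,10,10,10,10,10
v1: 1,1,1,1,1,1,1,1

steps = 15; useful = 93; efficiency = 93/120 = 31/40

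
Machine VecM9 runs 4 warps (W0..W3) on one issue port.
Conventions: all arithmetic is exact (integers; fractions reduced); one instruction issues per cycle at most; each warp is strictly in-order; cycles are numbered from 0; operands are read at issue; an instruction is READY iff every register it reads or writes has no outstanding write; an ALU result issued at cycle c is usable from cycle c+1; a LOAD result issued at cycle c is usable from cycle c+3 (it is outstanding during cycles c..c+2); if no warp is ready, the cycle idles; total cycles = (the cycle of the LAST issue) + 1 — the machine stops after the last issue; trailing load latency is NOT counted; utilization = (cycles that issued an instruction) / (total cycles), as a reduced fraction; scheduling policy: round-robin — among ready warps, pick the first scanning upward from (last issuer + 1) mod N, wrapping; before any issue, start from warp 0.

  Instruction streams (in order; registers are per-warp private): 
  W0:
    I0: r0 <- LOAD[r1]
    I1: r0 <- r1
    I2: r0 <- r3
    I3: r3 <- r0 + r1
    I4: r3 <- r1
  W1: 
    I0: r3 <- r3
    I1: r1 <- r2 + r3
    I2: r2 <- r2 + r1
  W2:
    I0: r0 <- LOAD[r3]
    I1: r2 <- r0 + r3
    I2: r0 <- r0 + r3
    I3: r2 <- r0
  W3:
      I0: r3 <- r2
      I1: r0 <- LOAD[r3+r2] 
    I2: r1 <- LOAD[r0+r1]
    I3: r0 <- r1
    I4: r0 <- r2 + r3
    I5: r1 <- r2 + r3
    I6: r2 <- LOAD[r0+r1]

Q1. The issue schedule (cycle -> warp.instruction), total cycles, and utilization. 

cycle 0: W0.I0
cycle 1: W1.I0
cycle 2: W2.I0
cycle 3: W3.I0
cycle 4: W0.I1
cycle 5: W1.I1
cycle 6: W2.I1
cycle 7: W3.I1
cycle 8: W0.I2
cycle 9: W1.I2
cycle 10: W2.I2
cycle 11: W3.I2
cycle 12: W0.I3
cycle 13: W2.I3
cycle 14: W3.I3
cycle 15: W0.I4
cycle 16: W3.I4
cycle 17: W3.I5
cycle 18: W3.I6

Answer: 19 cycles, utilization 1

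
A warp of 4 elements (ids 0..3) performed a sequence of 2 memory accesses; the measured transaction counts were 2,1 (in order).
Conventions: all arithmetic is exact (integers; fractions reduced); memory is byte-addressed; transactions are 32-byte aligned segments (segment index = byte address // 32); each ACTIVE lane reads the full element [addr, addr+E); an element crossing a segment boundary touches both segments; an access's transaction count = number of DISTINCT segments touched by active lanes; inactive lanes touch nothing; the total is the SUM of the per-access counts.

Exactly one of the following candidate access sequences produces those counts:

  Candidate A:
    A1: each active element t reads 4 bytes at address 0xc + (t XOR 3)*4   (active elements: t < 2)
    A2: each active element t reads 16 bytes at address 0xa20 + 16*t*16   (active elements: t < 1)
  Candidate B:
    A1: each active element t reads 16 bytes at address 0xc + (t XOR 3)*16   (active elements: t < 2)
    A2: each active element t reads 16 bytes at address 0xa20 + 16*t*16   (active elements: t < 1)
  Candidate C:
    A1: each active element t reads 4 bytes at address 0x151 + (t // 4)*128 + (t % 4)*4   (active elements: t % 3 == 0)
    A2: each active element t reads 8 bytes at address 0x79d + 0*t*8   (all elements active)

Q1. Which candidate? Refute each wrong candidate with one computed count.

A: A1 gives 1 transaction, not 2
C: A2 gives 2 transactions, not 1
B: all counts match (2,1)

Answer: B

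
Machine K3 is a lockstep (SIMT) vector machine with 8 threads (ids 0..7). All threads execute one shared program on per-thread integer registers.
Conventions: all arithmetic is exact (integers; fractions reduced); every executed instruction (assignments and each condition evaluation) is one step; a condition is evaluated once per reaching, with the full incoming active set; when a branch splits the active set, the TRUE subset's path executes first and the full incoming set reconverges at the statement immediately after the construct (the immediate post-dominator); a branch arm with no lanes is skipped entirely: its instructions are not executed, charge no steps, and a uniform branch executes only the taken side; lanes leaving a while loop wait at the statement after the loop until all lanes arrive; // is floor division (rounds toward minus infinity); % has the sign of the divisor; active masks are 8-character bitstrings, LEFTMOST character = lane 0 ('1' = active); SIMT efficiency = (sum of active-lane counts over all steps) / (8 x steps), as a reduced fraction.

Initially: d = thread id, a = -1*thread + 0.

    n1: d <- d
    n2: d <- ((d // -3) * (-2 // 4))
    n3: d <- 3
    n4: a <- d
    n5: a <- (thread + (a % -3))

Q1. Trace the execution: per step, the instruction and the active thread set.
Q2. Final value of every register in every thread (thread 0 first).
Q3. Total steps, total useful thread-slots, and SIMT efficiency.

step 0: d <- d                       11111111
step 1: d <- ((d // -3) * (-2 // 4)) 11111111
step 2: d <- 3                       11111111
step 3: a <- d                       11111111
step 4: a <- (thread + (a % -3))     11111111

Answer: 5 steps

d: 3,3,3,3,3,3,3,3
a: 0,1,2,3,4,5,6,7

steps = 5; useful = 40; efficiency = 40/40 = 1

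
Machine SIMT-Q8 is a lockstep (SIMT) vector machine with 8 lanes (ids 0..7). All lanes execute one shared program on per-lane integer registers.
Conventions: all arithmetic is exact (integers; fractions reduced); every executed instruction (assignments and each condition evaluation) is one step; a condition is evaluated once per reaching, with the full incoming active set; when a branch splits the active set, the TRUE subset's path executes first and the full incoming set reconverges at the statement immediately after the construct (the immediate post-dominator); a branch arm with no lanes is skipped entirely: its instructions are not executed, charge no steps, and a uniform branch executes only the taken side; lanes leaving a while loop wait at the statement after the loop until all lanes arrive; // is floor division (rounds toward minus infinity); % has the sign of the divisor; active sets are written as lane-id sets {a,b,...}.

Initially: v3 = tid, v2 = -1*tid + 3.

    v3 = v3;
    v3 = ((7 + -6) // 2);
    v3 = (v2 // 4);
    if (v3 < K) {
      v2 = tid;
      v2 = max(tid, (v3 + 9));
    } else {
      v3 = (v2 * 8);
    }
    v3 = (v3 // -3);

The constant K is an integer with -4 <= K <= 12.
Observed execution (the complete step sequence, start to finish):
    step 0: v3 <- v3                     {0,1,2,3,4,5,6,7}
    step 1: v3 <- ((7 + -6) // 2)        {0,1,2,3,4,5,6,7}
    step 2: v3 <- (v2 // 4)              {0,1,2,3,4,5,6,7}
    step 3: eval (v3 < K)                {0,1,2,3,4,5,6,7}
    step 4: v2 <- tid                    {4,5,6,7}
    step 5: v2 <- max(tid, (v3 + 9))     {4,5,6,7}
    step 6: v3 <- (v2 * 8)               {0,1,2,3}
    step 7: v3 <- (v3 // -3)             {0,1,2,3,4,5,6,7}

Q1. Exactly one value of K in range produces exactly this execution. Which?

Answer: K = 0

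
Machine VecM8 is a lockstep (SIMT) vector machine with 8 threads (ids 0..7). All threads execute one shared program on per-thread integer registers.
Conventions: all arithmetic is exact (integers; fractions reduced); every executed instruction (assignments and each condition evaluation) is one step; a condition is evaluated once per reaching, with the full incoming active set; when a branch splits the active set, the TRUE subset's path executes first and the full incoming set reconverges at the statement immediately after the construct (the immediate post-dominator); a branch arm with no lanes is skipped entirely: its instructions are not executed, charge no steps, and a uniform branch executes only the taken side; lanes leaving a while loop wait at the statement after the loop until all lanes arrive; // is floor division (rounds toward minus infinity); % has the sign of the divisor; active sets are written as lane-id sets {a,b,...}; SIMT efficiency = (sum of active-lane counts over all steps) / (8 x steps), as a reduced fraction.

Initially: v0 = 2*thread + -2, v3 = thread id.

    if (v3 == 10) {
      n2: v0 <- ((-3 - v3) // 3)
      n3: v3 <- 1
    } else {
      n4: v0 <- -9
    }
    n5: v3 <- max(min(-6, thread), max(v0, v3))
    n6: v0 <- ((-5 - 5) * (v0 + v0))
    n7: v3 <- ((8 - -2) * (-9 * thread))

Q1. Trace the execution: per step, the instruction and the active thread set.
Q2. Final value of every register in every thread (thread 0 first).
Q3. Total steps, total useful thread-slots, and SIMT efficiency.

step 0: eval (v3 == 10)              {0,1,2,3,4,5,6,7}
step 1: v0 <- -9                     {0,1,2,3,4,5,6,7}
step 2: v3 <- max(min(-6, thread), max(v0, v3)) {0,1,2,3,4,5,6,7}
step 3: v0 <- ((-5 - 5) * (v0 + v0)) {0,1,2,3,4,5,6,7}
step 4: v3 <- ((8 - -2) * (-9 * thread)) {0,1,2,3,4,5,6,7}

Answer: 5 steps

v0: 180,180,180,180,180,180,180,180
v3: 0,-90,-180,-270,-360,-450,-540,-630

steps = 5; useful = 40; efficiency = 40/40 = 1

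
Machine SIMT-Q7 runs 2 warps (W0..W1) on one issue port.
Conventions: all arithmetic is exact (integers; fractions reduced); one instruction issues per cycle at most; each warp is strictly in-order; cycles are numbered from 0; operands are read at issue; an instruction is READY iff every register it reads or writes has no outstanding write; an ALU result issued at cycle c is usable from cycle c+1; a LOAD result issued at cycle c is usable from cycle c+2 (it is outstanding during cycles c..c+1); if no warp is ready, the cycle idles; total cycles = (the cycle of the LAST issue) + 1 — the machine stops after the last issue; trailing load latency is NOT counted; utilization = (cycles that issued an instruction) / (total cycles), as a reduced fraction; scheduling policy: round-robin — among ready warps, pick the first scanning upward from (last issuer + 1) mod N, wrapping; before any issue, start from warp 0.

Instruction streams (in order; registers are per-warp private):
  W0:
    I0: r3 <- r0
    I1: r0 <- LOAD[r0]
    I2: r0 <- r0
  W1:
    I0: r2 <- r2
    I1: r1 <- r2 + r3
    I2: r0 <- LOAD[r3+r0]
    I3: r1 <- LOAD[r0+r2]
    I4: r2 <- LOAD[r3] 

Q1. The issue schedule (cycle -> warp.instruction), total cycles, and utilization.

cycle 0: W0.I0
cycle 1: W1.I0
cycle 2: W0.I1
cycle 3: W1.I1
cycle 4: W0.I2
cycle 5: W1.I2
cycle 6: idle
cycle 7: W1.I3
cycle 8: W1.I4

Answer: 9 cycles, utilization 8/9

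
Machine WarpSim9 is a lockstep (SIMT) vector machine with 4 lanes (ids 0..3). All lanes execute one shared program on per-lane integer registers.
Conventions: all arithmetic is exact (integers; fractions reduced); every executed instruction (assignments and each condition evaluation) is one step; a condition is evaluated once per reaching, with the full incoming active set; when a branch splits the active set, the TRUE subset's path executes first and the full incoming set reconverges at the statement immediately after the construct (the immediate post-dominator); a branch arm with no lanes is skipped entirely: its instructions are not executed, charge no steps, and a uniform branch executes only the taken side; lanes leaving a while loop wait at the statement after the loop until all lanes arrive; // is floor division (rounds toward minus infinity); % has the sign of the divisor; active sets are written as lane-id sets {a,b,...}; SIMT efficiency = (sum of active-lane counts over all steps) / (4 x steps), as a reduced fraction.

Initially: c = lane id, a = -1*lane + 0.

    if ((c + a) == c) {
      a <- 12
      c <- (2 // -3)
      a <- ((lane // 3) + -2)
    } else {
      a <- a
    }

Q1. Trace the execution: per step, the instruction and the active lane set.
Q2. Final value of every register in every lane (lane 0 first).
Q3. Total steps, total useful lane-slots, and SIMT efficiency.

step 0: eval ((c + a) == c)          {0,1,2,3}
step 1: a <- 12                      {0}
step 2: c <- (2 // -3)               {0}
step 3: a <- ((lane // 3) + -2)      {0}
step 4: a <- a                       {1,2,3}

Answer: 5 steps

c: -1,1,2,3
a: -2,-1,-2,-3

steps = 5; useful = 10; efficiency = 10/20 = 1/2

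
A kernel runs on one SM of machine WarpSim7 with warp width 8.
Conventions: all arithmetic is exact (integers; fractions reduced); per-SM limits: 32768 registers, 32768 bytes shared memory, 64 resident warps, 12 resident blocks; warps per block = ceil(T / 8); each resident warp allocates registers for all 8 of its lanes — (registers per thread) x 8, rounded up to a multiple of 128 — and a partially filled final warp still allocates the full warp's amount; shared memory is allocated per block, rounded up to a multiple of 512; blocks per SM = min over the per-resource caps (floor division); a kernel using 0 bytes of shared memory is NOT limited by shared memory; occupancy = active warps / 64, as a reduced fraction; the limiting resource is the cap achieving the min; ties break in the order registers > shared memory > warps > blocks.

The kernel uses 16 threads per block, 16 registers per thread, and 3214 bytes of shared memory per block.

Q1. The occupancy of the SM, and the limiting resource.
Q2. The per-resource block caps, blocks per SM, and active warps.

Answer: occupancy 9/32, limited by shared memory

registers: 128 blocks
shared memory: 9 blocks
warps: 32 blocks
blocks: 12 blocks

Answer: 9 blocks, 18 active warps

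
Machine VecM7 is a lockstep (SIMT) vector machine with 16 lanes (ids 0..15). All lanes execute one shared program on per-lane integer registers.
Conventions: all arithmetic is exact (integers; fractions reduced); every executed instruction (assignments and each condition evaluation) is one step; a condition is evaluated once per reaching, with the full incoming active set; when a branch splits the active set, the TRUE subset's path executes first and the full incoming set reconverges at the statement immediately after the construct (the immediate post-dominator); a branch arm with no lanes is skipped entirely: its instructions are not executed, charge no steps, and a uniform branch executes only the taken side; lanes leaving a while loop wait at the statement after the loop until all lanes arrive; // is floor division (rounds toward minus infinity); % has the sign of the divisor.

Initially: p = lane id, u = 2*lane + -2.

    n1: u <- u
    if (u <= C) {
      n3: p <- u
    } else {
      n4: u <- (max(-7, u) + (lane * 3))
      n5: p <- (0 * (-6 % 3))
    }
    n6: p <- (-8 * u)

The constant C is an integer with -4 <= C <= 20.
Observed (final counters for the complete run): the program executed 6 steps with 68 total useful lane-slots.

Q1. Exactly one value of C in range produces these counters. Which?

Answer: C = 20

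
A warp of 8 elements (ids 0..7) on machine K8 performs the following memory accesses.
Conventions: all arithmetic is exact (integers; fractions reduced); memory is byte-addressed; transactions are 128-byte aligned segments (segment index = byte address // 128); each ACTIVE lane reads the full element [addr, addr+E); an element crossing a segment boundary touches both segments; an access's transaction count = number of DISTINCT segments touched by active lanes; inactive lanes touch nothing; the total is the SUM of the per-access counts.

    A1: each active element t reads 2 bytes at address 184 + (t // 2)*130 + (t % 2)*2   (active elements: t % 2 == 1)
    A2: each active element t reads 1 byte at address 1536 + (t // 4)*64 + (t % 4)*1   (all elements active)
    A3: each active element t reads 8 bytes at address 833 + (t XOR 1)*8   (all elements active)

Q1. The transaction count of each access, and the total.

A1: 4 transactions
A2: 1 transaction
A3: 2 transactions

Answer: 4,1,2; total 7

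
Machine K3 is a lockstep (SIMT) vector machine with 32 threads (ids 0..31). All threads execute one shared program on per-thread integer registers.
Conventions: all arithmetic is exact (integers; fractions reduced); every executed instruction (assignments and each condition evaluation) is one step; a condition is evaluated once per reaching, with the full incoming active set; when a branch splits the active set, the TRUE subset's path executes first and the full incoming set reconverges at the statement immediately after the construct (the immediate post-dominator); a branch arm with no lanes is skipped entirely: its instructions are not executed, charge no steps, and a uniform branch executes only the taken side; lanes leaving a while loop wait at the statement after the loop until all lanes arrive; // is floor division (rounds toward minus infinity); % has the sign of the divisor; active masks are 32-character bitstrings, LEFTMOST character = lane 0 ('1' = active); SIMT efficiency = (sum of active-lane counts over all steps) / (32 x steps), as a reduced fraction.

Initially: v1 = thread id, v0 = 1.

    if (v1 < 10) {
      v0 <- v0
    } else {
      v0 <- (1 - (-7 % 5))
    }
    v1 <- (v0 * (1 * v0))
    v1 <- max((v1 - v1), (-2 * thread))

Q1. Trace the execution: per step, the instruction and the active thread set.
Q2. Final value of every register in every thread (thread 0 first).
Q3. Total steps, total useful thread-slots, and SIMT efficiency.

step 0: eval (v1 < 10)               11111111111111111111111111111111
step 1: v0 <- v0                     11111111110000000000000000000000
step 2: v0 <- (1 - (-7 % 5))         00000000001111111111111111111111
step 3: v1 <- (v0 * (1 * v0))        11111111111111111111111111111111
step 4: v1 <- max((v1 - v1), (-2 * thread)) 11111111111111111111111111111111

Answer: 5 steps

v1: 0,0,0,0,0,0,0,0,0,0,0,0,0,0,0,0,0,0,0,0,0,0,0,0,0,0,0,0,0,0,0,0
v0: 1,1,1,1,1,1,1,1,1,1,-2,-2,-2,-2,-2,-2,-2,-2,-2,-2,-2,-2,-2,-2,-2,-2,-2,-2,-2,-2,-2,-2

steps = 5; useful = 128; efficiency = 128/160 = 4/5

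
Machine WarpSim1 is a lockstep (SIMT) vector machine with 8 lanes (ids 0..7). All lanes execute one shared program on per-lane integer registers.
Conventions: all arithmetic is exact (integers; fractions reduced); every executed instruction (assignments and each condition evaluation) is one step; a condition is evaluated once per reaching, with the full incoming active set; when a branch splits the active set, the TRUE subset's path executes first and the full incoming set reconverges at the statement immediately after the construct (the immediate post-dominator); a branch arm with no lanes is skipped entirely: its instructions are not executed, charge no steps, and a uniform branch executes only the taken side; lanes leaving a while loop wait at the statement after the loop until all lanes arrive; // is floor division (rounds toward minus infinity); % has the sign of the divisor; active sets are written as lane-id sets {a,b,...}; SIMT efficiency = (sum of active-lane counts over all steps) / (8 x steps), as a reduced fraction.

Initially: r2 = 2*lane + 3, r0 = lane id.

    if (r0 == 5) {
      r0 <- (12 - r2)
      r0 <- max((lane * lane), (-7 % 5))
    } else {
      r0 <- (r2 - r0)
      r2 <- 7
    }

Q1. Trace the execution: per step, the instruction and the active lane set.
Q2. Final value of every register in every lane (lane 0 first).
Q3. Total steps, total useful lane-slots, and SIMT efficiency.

step 0: eval (r0 == 5)               {0,1,2,3,4,5,6,7}
step 1: r0 <- (12 - r2)              {5}
step 2: r0 <- max((lane * lane), (-7 % 5)) {5}
step 3: r0 <- (r2 - r0)              {0,1,2,3,4,6,7}
step 4: r2 <- 7                      {0,1,2,3,4,6,7}

Answer: 5 steps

r2: 7,7,7,7,7,13,7,7
r0: 3,4,5,6,7,25,9,10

steps = 5; useful = 24; efficiency = 24/40 = 3/5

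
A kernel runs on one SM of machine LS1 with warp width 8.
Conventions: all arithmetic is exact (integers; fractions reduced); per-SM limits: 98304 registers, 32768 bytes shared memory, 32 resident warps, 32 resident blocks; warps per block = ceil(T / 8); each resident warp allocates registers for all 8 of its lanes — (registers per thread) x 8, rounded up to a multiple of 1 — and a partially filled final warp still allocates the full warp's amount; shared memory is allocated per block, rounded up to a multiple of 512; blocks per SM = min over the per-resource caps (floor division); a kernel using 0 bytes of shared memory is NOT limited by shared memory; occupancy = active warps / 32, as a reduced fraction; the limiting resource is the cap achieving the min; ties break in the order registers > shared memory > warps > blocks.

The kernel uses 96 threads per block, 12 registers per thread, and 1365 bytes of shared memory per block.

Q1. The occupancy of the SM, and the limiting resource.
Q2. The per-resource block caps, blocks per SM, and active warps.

Answer: occupancy 3/4, limited by warps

registers: 85 blocks
shared memory: 21 blocks
warps: 2 blocks
blocks: 32 blocks

Answer: 2 blocks, 24 active warps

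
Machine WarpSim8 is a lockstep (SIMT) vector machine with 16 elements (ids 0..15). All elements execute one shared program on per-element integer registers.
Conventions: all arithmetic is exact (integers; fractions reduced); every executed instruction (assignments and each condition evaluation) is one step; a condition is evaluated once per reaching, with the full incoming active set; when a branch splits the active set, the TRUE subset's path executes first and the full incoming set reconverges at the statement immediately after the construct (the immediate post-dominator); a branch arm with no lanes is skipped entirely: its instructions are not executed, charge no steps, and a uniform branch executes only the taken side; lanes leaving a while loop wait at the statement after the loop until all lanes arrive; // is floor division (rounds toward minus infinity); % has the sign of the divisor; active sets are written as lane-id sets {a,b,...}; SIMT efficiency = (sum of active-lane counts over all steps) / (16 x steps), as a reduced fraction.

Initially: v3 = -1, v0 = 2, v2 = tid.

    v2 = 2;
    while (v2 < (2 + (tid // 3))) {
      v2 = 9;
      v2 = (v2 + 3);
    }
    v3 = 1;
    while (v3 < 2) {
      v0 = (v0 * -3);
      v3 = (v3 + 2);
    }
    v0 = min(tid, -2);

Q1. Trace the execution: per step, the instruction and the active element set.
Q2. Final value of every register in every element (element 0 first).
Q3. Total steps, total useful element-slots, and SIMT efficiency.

step 0: v2 <- 2                      {0,1,2,3,4,5,6,7,8,9,10,11,12,13,14,15}
step 1: eval (v2 < (2 + (tid // 3))) {0,1,2,3,4,5,6,7,8,9,10,11,12,13,14,15}
step 2: v2 <- 9                      {3,4,5,6,7,8,9,10,11,12,13,14,15}
step 3: v2 <- (v2 + 3)               {3,4,5,6,7,8,9,10,11,12,13,14,15}
step 4: eval (v2 < (2 + (tid // 3))) {3,4,5,6,7,8,9,10,11,12,13,14,15}
step 5: v3 <- 1                      {0,1,2,3,4,5,6,7,8,9,10,11,12,13,14,15}
step 6: eval (v3 < 2)                {0,1,2,3,4,5,6,7,8,9,10,11,12,13,14,15}
step 7: v0 <- (v0 * -3)              {0,1,2,3,4,5,6,7,8,9,10,11,12,13,14,15}
step 8: v3 <- (v3 + 2)               {0,1,2,3,4,5,6,7,8,9,10,11,12,13,14,15}
step 9: eval (v3 < 2)                {0,1,2,3,4,5,6,7,8,9,10,11,12,13,14,15}
step 10: v0 <- min(tid, -2)           {0,1,2,3,4,5,6,7,8,9,10,11,12,13,14,15}

Answer: 11 steps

v3: 3,3,3,3,3,3,3,3,3,3,3,3,3,3,3,3
v0: -2,-2,-2,-2,-2,-2,-2,-2,-2,-2,-2,-2,-2,-2,-2,-2
v2: 2,2,2,12,12,12,12,12,12,12,12,12,12,12,12,12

steps = 11; useful = 167; efficiency = 167/176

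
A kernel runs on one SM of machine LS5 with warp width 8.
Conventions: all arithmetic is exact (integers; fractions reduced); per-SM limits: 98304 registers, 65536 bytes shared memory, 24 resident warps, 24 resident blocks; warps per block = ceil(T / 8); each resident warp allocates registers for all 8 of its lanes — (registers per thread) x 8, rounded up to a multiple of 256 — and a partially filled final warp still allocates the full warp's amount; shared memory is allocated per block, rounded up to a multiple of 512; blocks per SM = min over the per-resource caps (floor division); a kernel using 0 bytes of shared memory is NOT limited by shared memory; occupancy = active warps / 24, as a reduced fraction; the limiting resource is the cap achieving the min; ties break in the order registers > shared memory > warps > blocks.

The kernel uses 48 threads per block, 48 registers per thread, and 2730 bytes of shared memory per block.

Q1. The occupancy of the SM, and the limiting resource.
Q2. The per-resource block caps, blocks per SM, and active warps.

Answer: occupancy 1, limited by warps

registers: 32 blocks
shared memory: 21 blocks
warps: 4 blocks
blocks: 24 blocks

Answer: 4 blocks, 24 active warps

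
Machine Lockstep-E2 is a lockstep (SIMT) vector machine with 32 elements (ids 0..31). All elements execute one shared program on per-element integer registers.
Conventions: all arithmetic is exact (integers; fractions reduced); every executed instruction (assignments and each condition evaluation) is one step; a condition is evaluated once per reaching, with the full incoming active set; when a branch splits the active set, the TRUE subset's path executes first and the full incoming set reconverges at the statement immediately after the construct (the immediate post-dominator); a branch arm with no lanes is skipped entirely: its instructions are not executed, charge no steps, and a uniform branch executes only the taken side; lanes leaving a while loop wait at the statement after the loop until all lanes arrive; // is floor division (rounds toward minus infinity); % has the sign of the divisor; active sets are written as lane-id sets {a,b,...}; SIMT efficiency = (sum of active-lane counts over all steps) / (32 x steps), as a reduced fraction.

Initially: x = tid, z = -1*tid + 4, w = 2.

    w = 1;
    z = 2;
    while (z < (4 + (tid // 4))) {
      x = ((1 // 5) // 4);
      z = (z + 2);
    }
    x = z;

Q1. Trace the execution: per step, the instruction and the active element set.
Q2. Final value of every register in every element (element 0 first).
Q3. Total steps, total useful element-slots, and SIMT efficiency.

step 0: w <- 1                       {0,1,2,3,4,5,6,7,8,9,10,11,12,13,14,15,16,17,18,19,20,21,22,23,24,25,26,27,28,29,30,31}
step 1: z <- 2                       {0,1,2,3,4,5,6,7,8,9,10,11,12,13,14,15,16,17,18,19,20,21,22,23,24,25,26,27,28,29,30,31}
step 2: eval (z < (4 + (tid // 4)))  {0,1,2,3,4,5,6,7,8,9,10,11,12,13,14,15,16,17,18,19,20,21,22,23,24,25,26,27,28,29,30,31}
step 3: x <- ((1 // 5) // 4)         {0,1,2,3,4,5,6,7,8,9,10,11,12,13,14,15,16,17,18,19,20,21,22,23,24,25,26,27,28,29,30,31}
step 4: z <- (z + 2)                 {0,1,2,3,4,5,6,7,8,9,10,11,12,13,14,15,16,17,18,19,20,21,22,23,24,25,26,27,28,29,30,31}
step 5: eval (z < (4 + (tid // 4)))  {0,1,2,3,4,5,6,7,8,9,10,11,12,13,14,15,16,17,18,19,20,21,22,23,24,25,26,27,28,29,30,31}
step 6: x <- ((1 // 5) // 4)         {4,5,6,7,8,9,10,11,12,13,14,15,16,17,18,19,20,21,22,23,24,25,26,27,28,29,30,31}
step 7: z <- (z + 2)                 {4,5,6,7,8,9,10,11,12,13,14,15,16,17,18,19,20,21,22,23,24,25,26,27,28,29,30,31}
step 8: eval (z < (4 + (tid // 4)))  {4,5,6,7,8,9,10,11,12,13,14,15,16,17,18,19,20,21,22,23,24,25,26,27,28,29,30,31}
step 9: x <- ((1 // 5) // 4)         {12,13,14,15,16,17,18,19,20,21,22,23,24,25,26,27,28,29,30,31}
step 10: z <- (z + 2)                 {12,13,14,15,16,17,18,19,20,21,22,23,24,25,26,27,28,29,30,31}
step 11: eval (z < (4 + (tid // 4)))  {12,13,14,15,16,17,18,19,20,21,22,23,24,25,26,27,28,29,30,31}
step 12: x <- ((1 // 5) // 4)         {20,21,22,23,24,25,26,27,28,29,30,31}
step 13: z <- (z + 2)                 {20,21,22,23,24,25,26,27,28,29,30,31}
step 14: eval (z < (4 + (tid // 4)))  {20,21,22,23,24,25,26,27,28,29,30,31}
step 15: x <- ((1 // 5) // 4)         {28,29,30,31}
step 16: z <- (z + 2)                 {28,29,30,31}
step 17: eval (z < (4 + (tid // 4)))  {28,29,30,31}
step 18: x <- z                       {0,1,2,3,4,5,6,7,8,9,10,11,12,13,14,15,16,17,18,19,20,21,22,23,24,25,26,27,28,29,30,31}

Answer: 19 steps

x: 4,4,4,4,6,6,6,6,6,6,6,6,8,8,8,8,8,8,8,8,10,10,10,10,10,10,10,10,12,12,12,12
z: 4,4,4,4,6,6,6,6,6,6,6,6,8,8,8,8,8,8,8,8,10,10,10,10,10,10,10,10,12,12,12,12
w: 1,1,1,1,1,1,1,1,1,1,1,1,1,1,1,1,1,1,1,1,1,1,1,1,1,1,1,1,1,1,1,1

steps = 19; useful = 416; efficiency = 416/608 = 13/19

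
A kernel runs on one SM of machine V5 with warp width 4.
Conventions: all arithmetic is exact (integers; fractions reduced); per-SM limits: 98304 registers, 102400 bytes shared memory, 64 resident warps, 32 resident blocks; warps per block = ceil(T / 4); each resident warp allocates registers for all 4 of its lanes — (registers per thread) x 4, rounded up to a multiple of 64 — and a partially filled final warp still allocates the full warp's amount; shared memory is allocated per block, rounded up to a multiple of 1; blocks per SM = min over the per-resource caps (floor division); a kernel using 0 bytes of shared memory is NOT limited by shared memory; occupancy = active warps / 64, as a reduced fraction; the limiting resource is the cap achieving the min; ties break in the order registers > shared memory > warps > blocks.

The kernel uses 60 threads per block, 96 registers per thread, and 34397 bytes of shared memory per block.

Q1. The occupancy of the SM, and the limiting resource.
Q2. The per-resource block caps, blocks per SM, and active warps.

Answer: occupancy 15/32, limited by shared memory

registers: 17 blocks
shared memory: 2 blocks
warps: 4 blocks
blocks: 32 blocks

Answer: 2 blocks, 30 active warps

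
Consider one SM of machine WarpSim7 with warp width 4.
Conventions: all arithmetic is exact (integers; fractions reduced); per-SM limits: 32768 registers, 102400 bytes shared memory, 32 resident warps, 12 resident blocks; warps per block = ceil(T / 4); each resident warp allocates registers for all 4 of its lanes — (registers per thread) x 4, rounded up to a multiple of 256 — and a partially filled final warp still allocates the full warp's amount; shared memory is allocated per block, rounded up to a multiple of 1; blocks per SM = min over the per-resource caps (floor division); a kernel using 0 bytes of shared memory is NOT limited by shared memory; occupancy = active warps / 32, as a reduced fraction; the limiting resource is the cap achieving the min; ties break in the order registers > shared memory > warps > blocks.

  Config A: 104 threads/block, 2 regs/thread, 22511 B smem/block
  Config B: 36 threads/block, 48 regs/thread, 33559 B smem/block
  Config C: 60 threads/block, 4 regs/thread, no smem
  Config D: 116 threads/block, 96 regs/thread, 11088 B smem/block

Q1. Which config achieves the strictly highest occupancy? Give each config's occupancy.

occupancies: A 13/16, B 27/32, C 15/16, D 29/32

Answer: C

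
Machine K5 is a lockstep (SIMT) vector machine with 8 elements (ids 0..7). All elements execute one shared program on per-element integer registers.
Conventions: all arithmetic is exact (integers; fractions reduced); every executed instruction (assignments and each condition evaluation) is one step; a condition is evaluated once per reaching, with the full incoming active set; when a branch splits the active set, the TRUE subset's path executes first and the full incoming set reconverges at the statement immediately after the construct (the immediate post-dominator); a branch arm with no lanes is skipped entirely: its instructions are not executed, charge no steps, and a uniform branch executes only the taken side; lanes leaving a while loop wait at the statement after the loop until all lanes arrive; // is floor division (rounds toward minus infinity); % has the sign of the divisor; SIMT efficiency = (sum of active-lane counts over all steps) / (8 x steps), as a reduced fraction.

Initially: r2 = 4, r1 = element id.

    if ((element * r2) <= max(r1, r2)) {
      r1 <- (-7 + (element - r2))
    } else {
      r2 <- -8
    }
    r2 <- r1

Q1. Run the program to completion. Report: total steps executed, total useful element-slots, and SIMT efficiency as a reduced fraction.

Answer: 4 steps, 24 useful, 3/4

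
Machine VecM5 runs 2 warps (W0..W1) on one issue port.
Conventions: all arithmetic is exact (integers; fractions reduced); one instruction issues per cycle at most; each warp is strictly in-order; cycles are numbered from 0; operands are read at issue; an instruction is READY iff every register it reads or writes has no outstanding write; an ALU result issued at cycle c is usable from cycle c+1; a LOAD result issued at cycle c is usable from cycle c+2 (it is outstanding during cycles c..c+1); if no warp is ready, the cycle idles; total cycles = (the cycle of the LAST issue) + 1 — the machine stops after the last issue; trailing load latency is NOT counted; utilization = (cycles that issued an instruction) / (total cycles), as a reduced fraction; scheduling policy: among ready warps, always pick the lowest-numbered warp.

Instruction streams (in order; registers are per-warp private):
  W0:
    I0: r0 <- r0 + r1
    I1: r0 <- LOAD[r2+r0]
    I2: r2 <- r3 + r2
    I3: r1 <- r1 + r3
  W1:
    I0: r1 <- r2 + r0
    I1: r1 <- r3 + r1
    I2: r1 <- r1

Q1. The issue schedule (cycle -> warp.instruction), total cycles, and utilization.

cycle 0: W0.I0
cycle 1: W0.I1
cycle 2: W0.I2
cycle 3: W0.I3
cycle 4: W1.I0
cycle 5: W1.I1
cycle 6: W1.I2

Answer: 7 cycles, utilization 1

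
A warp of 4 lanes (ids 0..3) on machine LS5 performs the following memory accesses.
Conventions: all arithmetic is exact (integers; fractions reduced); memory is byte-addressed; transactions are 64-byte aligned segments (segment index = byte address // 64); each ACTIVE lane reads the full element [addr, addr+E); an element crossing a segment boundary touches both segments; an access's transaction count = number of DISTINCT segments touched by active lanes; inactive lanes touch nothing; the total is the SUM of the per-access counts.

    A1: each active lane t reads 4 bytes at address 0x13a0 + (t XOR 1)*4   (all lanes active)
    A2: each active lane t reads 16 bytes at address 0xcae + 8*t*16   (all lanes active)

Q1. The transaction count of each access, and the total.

A1: 1 transaction
A2: 4 transactions

Answer: 1,4; total 5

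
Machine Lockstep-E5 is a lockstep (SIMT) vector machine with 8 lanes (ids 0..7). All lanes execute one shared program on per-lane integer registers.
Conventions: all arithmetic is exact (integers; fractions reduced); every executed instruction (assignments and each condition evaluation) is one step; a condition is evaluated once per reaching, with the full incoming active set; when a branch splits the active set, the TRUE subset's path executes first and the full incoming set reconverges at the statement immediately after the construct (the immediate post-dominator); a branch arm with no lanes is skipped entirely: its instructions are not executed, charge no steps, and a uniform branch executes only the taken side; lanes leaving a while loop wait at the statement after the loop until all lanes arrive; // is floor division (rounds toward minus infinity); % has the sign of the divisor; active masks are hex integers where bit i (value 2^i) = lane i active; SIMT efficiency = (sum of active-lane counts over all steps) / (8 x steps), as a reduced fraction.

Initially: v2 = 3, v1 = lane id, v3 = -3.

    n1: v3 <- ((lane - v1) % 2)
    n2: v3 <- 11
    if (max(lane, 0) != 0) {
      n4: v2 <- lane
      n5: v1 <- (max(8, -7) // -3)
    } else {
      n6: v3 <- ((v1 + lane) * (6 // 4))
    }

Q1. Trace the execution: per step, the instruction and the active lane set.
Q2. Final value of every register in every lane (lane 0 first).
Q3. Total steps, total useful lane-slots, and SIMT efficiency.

step 0: v3 <- ((lane - v1) % 2)      0xff
step 1: v3 <- 11                     0xff
step 2: eval (max(lane, 0) != 0)     0xff
step 3: v2 <- lane                   0xfe
step 4: v1 <- (max(8, -7) // -3)     0xfe
step 5: v3 <- ((v1 + lane) * (6 // 4)) 0x01

Answer: 6 steps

v2: 3,1,2,3,4,5,6,7
v1: 0,-3,-3,-3,-3,-3,-3,-3
v3: 0,11,11,11,11,11,11,11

steps = 6; useful = 39; efficiency = 39/48 = 13/16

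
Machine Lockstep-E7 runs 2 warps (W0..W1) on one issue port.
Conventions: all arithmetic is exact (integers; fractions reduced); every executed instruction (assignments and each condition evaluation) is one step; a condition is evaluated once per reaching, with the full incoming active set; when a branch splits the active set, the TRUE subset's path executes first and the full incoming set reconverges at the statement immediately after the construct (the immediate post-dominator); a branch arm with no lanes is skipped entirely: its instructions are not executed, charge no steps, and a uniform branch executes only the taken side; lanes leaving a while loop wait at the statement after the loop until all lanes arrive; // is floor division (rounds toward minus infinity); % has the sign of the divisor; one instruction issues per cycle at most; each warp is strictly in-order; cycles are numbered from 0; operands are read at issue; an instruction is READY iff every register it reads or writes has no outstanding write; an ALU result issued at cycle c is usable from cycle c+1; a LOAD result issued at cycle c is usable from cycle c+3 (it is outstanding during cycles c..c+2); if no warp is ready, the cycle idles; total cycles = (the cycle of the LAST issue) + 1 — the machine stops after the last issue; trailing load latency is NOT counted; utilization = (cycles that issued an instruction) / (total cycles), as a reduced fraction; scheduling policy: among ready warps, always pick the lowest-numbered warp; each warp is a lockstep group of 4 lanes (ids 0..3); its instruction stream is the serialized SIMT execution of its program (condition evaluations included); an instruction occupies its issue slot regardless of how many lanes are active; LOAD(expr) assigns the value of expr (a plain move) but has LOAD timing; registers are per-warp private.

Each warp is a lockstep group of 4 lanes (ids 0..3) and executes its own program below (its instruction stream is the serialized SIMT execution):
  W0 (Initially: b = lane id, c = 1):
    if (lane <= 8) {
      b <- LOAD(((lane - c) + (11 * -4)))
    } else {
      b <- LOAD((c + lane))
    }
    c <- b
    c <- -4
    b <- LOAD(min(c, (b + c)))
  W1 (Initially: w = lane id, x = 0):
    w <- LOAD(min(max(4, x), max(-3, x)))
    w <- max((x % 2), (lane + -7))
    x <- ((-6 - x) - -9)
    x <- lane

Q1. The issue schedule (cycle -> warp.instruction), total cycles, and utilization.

cycle 0: W0.I0
cycle 1: W0.I1
cycle 2: W1.I0
cycle 3: idle
cycle 4: W0.I2
cycle 5: W0.I3
cycle 6: W0.I4
cycle 7: W1.I1
cycle 8: W1.I2
cycle 9: W1.I3

Answer: 10 cycles, utilization 9/10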